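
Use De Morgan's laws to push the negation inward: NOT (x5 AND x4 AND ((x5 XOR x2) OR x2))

NOT x5 OR NOT x4 OR NOT ((x5 XOR x2) OR x2)
De Morgan's: NOT(AND of terms) = OR of negations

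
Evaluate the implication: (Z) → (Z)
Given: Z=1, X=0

Antecedent (Z) = 1; consequent (Z) = 1.
1 → 1 = 1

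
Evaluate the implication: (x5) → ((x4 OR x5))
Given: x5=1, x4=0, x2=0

Antecedent (x5) = 1; consequent ((x4 OR x5)) = 1.
1 → 1 = 1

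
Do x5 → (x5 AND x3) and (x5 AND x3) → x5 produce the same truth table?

No, Converse is not equivalent to original (counterexample: x3=0, x1=0, x5=1)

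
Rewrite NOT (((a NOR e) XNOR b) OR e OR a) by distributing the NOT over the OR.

NOT ((a NOR e) XNOR b) AND NOT e AND NOT a
De Morgan's: NOT(OR of terms) = AND of negations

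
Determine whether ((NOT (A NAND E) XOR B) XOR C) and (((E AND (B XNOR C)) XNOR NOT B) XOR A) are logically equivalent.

No. Counterexample: with B=0, E=0, A=0, C=1, Expression 1 = 1 but Expression 2 = 0.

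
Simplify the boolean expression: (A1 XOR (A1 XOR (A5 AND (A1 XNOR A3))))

By XOR self-cancellation ((E XOR v) XOR v = E):
= (A5 AND (A1 XNOR A3))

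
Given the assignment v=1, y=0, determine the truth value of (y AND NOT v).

Substituting: (0 AND NOT 1)
= 0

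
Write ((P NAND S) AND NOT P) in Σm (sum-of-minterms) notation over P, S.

Σm(0, 1) = (NOT P AND NOT S) OR (NOT P AND S)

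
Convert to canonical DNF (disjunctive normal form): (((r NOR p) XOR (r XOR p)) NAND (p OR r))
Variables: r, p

(NOT r AND NOT p) OR (r AND p)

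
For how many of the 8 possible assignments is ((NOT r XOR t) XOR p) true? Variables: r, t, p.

Satisfying assignments: (0,0,0), (0,1,1), (1,0,1), (1,1,0)
Count: 4 out of 8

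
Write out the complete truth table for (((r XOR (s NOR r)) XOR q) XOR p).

q | p | s | r | Output
----------------------
0 | 0 | 0 | 0 | 1
0 | 0 | 0 | 1 | 1
0 | 0 | 1 | 0 | 0
0 | 0 | 1 | 1 | 1
0 | 1 | 0 | 0 | 0
0 | 1 | 0 | 1 | 0
0 | 1 | 1 | 0 | 1
0 | 1 | 1 | 1 | 0
1 | 0 | 0 | 0 | 0
1 | 0 | 0 | 1 | 0
1 | 0 | 1 | 0 | 1
1 | 0 | 1 | 1 | 0
1 | 1 | 0 | 0 | 1
1 | 1 | 0 | 1 | 1
1 | 1 | 1 | 0 | 0
1 | 1 | 1 | 1 | 1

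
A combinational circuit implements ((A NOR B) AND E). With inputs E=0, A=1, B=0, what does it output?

Substituting: ((1 NOR 0) AND 0)
= 0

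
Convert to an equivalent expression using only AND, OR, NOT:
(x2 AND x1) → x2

NOT (x2 AND x1) OR x2
(Implication elimination: A → B = NOT A OR B)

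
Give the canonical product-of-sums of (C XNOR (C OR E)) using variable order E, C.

ΠM(2) = (NOT E OR C)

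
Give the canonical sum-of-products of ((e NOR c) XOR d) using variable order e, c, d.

Σm(0, 3, 5, 7) = (NOT e AND NOT c AND NOT d) OR (NOT e AND c AND d) OR (e AND NOT c AND d) OR (e AND c AND d)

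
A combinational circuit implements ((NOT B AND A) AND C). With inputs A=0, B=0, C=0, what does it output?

Substituting: ((NOT 0 AND 0) AND 0)
= 0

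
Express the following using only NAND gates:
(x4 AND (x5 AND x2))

((x4 NAND ((x5 NAND x2) NAND (x5 NAND x2))) NAND (x4 NAND ((x5 NAND x2) NAND (x5 NAND x2))))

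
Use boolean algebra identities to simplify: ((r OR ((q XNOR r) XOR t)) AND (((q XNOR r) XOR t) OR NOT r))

By distribution ((E OR v) AND (E OR NOT v) = E):
= ((q XNOR r) XOR t)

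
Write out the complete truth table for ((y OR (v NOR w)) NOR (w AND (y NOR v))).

v | w | y | Output
------------------
0 | 0 | 0 | 0
0 | 0 | 1 | 0
0 | 1 | 0 | 0
0 | 1 | 1 | 0
1 | 0 | 0 | 1
1 | 0 | 1 | 0
1 | 1 | 0 | 1
1 | 1 | 1 | 0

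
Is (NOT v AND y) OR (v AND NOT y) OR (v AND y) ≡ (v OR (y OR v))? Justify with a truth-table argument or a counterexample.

Yes, they are equivalent — the two output columns agree on all 4 assignments:
v | y | Expression 1 | Expression 2
-----------------------------------
0 | 0 | 0 | 0
0 | 1 | 1 | 1
1 | 0 | 1 | 1
1 | 1 | 1 | 1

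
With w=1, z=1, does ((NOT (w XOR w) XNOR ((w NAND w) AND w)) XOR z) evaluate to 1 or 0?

Substituting: ((NOT (1 XOR 1) XNOR ((1 NAND 1) AND 1)) XOR 1)
= 1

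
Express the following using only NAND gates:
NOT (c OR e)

(((c NAND c) NAND (e NAND e)) NAND ((c NAND c) NAND (e NAND e)))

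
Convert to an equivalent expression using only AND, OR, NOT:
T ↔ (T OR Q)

(T AND (T OR Q)) OR (NOT T AND NOT (T OR Q))
(Biconditional = both true or both false)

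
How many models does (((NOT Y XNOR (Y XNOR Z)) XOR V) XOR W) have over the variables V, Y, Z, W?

Satisfying assignments: (0,0,0,0), (0,0,1,1), (0,1,0,0), (0,1,1,1), (1,0,0,1), (1,0,1,0), (1,1,0,1), (1,1,1,0)
Count: 8 out of 16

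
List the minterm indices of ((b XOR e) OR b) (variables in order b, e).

Σm(1, 2, 3) = (NOT b AND e) OR (b AND NOT e) OR (b AND e)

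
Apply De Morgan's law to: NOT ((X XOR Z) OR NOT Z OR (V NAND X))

NOT (X XOR Z) AND Z AND NOT (V NAND X)
De Morgan's: NOT(OR of terms) = AND of negations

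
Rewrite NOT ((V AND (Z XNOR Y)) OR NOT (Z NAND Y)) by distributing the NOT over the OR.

NOT (V AND (Z XNOR Y)) AND (Z NAND Y)
De Morgan's: NOT(OR of terms) = AND of negations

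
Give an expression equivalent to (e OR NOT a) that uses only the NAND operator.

((e NAND e) NAND ((a NAND a) NAND (a NAND a)))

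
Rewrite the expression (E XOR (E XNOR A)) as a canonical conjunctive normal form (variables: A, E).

(NOT A OR E) AND (NOT A OR NOT E)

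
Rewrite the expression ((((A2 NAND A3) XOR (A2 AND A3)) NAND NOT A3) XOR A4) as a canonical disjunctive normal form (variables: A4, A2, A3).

(NOT A4 AND NOT A2 AND A3) OR (NOT A4 AND A2 AND A3) OR (A4 AND NOT A2 AND NOT A3) OR (A4 AND A2 AND NOT A3)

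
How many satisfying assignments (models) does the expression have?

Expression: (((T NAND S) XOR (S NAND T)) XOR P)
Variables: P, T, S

Satisfying assignments: (1,0,0), (1,0,1), (1,1,0), (1,1,1)
Count: 4 out of 8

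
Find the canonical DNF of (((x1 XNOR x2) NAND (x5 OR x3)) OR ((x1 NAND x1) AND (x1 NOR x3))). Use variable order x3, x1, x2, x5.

(NOT x3 AND NOT x1 AND NOT x2 AND NOT x5) OR (NOT x3 AND NOT x1 AND NOT x2 AND x5) OR (NOT x3 AND NOT x1 AND x2 AND NOT x5) OR (NOT x3 AND NOT x1 AND x2 AND x5) OR (NOT x3 AND x1 AND NOT x2 AND NOT x5) OR (NOT x3 AND x1 AND NOT x2 AND x5) OR (NOT x3 AND x1 AND x2 AND NOT x5) OR (x3 AND NOT x1 AND x2 AND NOT x5) OR (x3 AND NOT x1 AND x2 AND x5) OR (x3 AND x1 AND NOT x2 AND NOT x5) OR (x3 AND x1 AND NOT x2 AND x5)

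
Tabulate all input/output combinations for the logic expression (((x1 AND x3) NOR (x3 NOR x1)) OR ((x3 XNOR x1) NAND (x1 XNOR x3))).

x1 | x3 | Output
----------------
0 | 0 | 0
0 | 1 | 1
1 | 0 | 1
1 | 1 | 0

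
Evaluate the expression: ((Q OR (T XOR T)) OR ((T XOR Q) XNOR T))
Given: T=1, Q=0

Substituting: ((0 OR (1 XOR 1)) OR ((1 XOR 0) XNOR 1))
= 1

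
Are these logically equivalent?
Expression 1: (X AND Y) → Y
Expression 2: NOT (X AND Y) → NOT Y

No, Inverse is not equivalent to original (counterexample: W=0, X=0, Y=1)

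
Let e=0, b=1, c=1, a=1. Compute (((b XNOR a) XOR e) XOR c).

Substituting: (((1 XNOR 1) XOR 0) XOR 1)
= 0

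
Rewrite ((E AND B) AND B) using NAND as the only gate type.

((((E NAND B) NAND (E NAND B)) NAND B) NAND (((E NAND B) NAND (E NAND B)) NAND B))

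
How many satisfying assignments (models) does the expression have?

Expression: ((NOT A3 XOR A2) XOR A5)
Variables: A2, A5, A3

Satisfying assignments: (0,0,0), (0,1,1), (1,0,1), (1,1,0)
Count: 4 out of 8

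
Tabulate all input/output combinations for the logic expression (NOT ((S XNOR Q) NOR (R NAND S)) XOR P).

Q | R | S | P | Output
----------------------
0 | 0 | 0 | 0 | 1
0 | 0 | 0 | 1 | 0
0 | 0 | 1 | 0 | 1
0 | 0 | 1 | 1 | 0
0 | 1 | 0 | 0 | 1
0 | 1 | 0 | 1 | 0
0 | 1 | 1 | 0 | 0
0 | 1 | 1 | 1 | 1
1 | 0 | 0 | 0 | 1
1 | 0 | 0 | 1 | 0
1 | 0 | 1 | 0 | 1
1 | 0 | 1 | 1 | 0
1 | 1 | 0 | 0 | 1
1 | 1 | 0 | 1 | 0
1 | 1 | 1 | 0 | 1
1 | 1 | 1 | 1 | 0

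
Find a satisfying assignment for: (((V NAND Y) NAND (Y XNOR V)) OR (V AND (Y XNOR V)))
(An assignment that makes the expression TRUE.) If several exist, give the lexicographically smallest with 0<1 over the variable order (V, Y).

V=0, Y=1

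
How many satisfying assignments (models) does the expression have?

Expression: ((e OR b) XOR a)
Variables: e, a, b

Satisfying assignments: (0,0,1), (0,1,0), (1,0,0), (1,0,1)
Count: 4 out of 8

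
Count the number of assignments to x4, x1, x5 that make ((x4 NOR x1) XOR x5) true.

Satisfying assignments: (0,0,0), (0,1,1), (1,0,1), (1,1,1)
Count: 4 out of 8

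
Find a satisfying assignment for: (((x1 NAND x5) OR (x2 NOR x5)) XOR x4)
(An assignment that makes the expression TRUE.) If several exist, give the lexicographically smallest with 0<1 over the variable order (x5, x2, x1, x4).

x5=0, x2=0, x1=0, x4=0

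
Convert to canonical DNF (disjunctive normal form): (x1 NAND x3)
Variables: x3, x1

(NOT x3 AND NOT x1) OR (NOT x3 AND x1) OR (x3 AND NOT x1)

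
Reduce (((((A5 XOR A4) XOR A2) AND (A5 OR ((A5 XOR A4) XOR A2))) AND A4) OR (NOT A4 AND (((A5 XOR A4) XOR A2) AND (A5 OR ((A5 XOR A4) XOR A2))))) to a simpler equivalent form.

By distribution ((E AND v) OR (E AND NOT v) = E) then absorption (E AND (E OR v) = E):
= ((A5 XOR A4) XOR A2)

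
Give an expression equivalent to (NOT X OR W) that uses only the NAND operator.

(((X NAND X) NAND (X NAND X)) NAND (W NAND W))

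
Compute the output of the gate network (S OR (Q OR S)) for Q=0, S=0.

Substituting: (0 OR (0 OR 0))
= 0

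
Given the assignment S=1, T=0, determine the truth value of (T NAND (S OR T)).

Substituting: (0 NAND (1 OR 0))
= 1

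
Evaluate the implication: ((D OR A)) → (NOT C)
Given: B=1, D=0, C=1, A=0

Antecedent ((D OR A)) = 0; consequent (NOT C) = 0.
0 → 0 = 1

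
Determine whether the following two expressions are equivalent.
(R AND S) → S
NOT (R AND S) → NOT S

No, Inverse is not equivalent to original (counterexample: S=1, R=0, Q=0)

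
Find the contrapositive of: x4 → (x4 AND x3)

Contrapositive: NOT (x4 AND x3) → NOT x4
Note: A statement and its contrapositive are logically equivalent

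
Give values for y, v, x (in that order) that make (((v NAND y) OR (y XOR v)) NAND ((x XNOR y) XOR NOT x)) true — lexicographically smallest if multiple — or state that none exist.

y=0, v=0, x=0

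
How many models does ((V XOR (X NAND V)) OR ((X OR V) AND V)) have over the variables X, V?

Satisfying assignments: (0,0), (0,1), (1,0), (1,1)
Count: 4 out of 4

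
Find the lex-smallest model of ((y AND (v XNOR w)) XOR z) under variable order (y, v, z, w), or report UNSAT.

y=0, v=0, z=1, w=0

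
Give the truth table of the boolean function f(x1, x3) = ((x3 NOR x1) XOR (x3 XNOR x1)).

x1 | x3 | Output
----------------
0 | 0 | 0
0 | 1 | 0
1 | 0 | 0
1 | 1 | 1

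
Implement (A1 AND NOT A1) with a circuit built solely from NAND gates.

((A1 NAND (A1 NAND A1)) NAND (A1 NAND (A1 NAND A1)))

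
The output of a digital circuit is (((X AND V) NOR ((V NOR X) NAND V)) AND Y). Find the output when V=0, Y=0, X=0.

Substituting: (((0 AND 0) NOR ((0 NOR 0) NAND 0)) AND 0)
= 0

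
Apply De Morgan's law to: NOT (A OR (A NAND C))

NOT A AND NOT (A NAND C)
De Morgan's: NOT(OR of terms) = AND of negations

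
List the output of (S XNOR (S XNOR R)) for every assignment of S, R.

S | R | Output
--------------
0 | 0 | 0
0 | 1 | 1
1 | 0 | 0
1 | 1 | 1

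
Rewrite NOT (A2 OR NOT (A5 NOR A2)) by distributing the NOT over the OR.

NOT A2 AND (A5 NOR A2)
De Morgan's: NOT(OR of terms) = AND of negations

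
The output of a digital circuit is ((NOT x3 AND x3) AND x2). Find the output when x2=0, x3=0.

Substituting: ((NOT 0 AND 0) AND 0)
= 0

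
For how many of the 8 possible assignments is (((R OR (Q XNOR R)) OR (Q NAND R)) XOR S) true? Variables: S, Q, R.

Satisfying assignments: (0,0,0), (0,0,1), (0,1,0), (0,1,1)
Count: 4 out of 8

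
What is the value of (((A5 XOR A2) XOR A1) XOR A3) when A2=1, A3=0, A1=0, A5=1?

Substituting: (((1 XOR 1) XOR 0) XOR 0)
= 0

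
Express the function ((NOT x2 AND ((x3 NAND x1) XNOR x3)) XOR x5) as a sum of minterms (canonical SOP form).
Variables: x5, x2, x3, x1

Σm(2, 8, 9, 11, 12, 13, 14, 15) = (NOT x5 AND NOT x2 AND x3 AND NOT x1) OR (x5 AND NOT x2 AND NOT x3 AND NOT x1) OR (x5 AND NOT x2 AND NOT x3 AND x1) OR (x5 AND NOT x2 AND x3 AND x1) OR (x5 AND x2 AND NOT x3 AND NOT x1) OR (x5 AND x2 AND NOT x3 AND x1) OR (x5 AND x2 AND x3 AND NOT x1) OR (x5 AND x2 AND x3 AND x1)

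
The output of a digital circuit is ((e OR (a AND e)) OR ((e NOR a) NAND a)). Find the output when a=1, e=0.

Substituting: ((0 OR (1 AND 0)) OR ((0 NOR 1) NAND 1))
= 1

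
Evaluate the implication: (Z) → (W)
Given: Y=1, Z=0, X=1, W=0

Antecedent (Z) = 0; consequent (W) = 0.
0 → 0 = 1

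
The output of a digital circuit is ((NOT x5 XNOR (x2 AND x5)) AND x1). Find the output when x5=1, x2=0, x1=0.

Substituting: ((NOT 1 XNOR (0 AND 1)) AND 0)
= 0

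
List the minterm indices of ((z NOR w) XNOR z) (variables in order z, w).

Σm(1) = (NOT z AND w)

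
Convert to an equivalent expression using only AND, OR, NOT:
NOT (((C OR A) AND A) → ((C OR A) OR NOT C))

((C OR A) AND A) AND NOT ((C OR A) OR NOT C)
(Negated implication: NOT(A → B) = A AND NOT B)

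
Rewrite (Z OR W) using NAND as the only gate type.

((Z NAND Z) NAND (W NAND W))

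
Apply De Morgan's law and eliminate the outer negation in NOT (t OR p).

NOT t AND NOT p
De Morgan's: NOT(OR of terms) = AND of negations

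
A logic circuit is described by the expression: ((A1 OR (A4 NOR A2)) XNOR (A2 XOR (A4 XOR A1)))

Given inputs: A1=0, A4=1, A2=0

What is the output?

Substituting: ((0 OR (1 NOR 0)) XNOR (0 XOR (1 XOR 0)))
= 0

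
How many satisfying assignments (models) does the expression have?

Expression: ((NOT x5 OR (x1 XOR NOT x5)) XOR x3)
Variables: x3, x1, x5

Satisfying assignments: (0,0,0), (0,1,0), (0,1,1), (1,0,1)
Count: 4 out of 8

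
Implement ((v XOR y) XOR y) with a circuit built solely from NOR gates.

((((((((v NOR y) NOR (v NOR y)) NOR ((v NOR y) NOR (v NOR y))) NOR ((((v NOR v) NOR (y NOR y)) NOR ((v NOR v) NOR (y NOR y))) NOR (((v NOR v) NOR (y NOR y)) NOR ((v NOR v) NOR (y NOR y))))) NOR y) NOR (((((v NOR y) NOR (v NOR y)) NOR ((v NOR y) NOR (v NOR y))) NOR ((((v NOR v) NOR (y NOR y)) NOR ((v NOR v) NOR (y NOR y))) NOR (((v NOR v) NOR (y NOR y)) NOR ((v NOR v) NOR (y NOR y))))) NOR y)) NOR ((((((v NOR y) NOR (v NOR y)) NOR ((v NOR y) NOR (v NOR y))) NOR ((((v NOR v) NOR (y NOR y)) NOR ((v NOR v) NOR (y NOR y))) NOR (((v NOR v) NOR (y NOR y)) NOR ((v NOR v) NOR (y NOR y))))) NOR y) NOR (((((v NOR y) NOR (v NOR y)) NOR ((v NOR y) NOR (v NOR y))) NOR ((((v NOR v) NOR (y NOR y)) NOR ((v NOR v) NOR (y NOR y))) NOR (((v NOR v) NOR (y NOR y)) NOR ((v NOR v) NOR (y NOR y))))) NOR y))) NOR ((((((((v NOR y) NOR (v NOR y)) NOR ((v NOR y) NOR (v NOR y))) NOR ((((v NOR v) NOR (y NOR y)) NOR ((v NOR v) NOR (y NOR y))) NOR (((v NOR v) NOR (y NOR y)) NOR ((v NOR v) NOR (y NOR y))))) NOR ((((v NOR y) NOR (v NOR y)) NOR ((v NOR y) NOR (v NOR y))) NOR ((((v NOR v) NOR (y NOR y)) NOR ((v NOR v) NOR (y NOR y))) NOR (((v NOR v) NOR (y NOR y)) NOR ((v NOR v) NOR (y NOR y)))))) NOR (y NOR y)) NOR ((((((v NOR y) NOR (v NOR y)) NOR ((v NOR y) NOR (v NOR y))) NOR ((((v NOR v) NOR (y NOR y)) NOR ((v NOR v) NOR (y NOR y))) NOR (((v NOR v) NOR (y NOR y)) NOR ((v NOR v) NOR (y NOR y))))) NOR ((((v NOR y) NOR (v NOR y)) NOR ((v NOR y) NOR (v NOR y))) NOR ((((v NOR v) NOR (y NOR y)) NOR ((v NOR v) NOR (y NOR y))) NOR (((v NOR v) NOR (y NOR y)) NOR ((v NOR v) NOR (y NOR y)))))) NOR (y NOR y))) NOR (((((((v NOR y) NOR (v NOR y)) NOR ((v NOR y) NOR (v NOR y))) NOR ((((v NOR v) NOR (y NOR y)) NOR ((v NOR v) NOR (y NOR y))) NOR (((v NOR v) NOR (y NOR y)) NOR ((v NOR v) NOR (y NOR y))))) NOR ((((v NOR y) NOR (v NOR y)) NOR ((v NOR y) NOR (v NOR y))) NOR ((((v NOR v) NOR (y NOR y)) NOR ((v NOR v) NOR (y NOR y))) NOR (((v NOR v) NOR (y NOR y)) NOR ((v NOR v) NOR (y NOR y)))))) NOR (y NOR y)) NOR ((((((v NOR y) NOR (v NOR y)) NOR ((v NOR y) NOR (v NOR y))) NOR ((((v NOR v) NOR (y NOR y)) NOR ((v NOR v) NOR (y NOR y))) NOR (((v NOR v) NOR (y NOR y)) NOR ((v NOR v) NOR (y NOR y))))) NOR ((((v NOR y) NOR (v NOR y)) NOR ((v NOR y) NOR (v NOR y))) NOR ((((v NOR v) NOR (y NOR y)) NOR ((v NOR v) NOR (y NOR y))) NOR (((v NOR v) NOR (y NOR y)) NOR ((v NOR v) NOR (y NOR y)))))) NOR (y NOR y)))))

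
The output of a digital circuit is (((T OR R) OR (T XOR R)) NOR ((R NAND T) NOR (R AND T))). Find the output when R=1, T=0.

Substituting: (((0 OR 1) OR (0 XOR 1)) NOR ((1 NAND 0) NOR (1 AND 0)))
= 0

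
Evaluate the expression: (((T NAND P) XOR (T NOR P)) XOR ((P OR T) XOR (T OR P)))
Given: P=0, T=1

Substituting: (((1 NAND 0) XOR (1 NOR 0)) XOR ((0 OR 1) XOR (1 OR 0)))
= 1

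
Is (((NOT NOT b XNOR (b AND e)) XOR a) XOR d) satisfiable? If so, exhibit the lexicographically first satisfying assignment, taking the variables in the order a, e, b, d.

a=0, e=0, b=0, d=0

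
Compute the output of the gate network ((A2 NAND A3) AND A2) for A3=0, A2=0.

Substituting: ((0 NAND 0) AND 0)
= 0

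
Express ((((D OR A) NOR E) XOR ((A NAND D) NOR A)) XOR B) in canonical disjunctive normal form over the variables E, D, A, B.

(NOT E AND NOT D AND NOT A AND NOT B) OR (NOT E AND NOT D AND A AND B) OR (NOT E AND D AND NOT A AND B) OR (NOT E AND D AND A AND B) OR (E AND NOT D AND NOT A AND B) OR (E AND NOT D AND A AND B) OR (E AND D AND NOT A AND B) OR (E AND D AND A AND B)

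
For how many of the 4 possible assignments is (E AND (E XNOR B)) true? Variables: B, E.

Satisfying assignments: (1,1)
Count: 1 out of 4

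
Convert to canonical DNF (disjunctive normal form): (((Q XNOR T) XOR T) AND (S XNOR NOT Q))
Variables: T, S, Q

(NOT T AND S AND NOT Q) OR (T AND S AND NOT Q)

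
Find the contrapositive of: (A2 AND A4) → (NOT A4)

Contrapositive: A4 → NOT (A2 AND A4)
Note: A statement and its contrapositive are logically equivalent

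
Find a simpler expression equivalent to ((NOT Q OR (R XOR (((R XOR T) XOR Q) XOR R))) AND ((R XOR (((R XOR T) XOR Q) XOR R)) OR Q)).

By distribution ((E OR v) AND (E OR NOT v) = E) then XOR self-cancellation ((E XOR v) XOR v = E):
= ((R XOR T) XOR Q)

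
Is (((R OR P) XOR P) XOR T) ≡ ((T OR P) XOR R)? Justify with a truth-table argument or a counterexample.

No. Counterexample: with T=0, R=0, P=1, Expression 1 = 0 but Expression 2 = 1.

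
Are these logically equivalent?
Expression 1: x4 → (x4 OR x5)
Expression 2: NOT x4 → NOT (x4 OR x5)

No, Inverse is not equivalent to original (counterexample: x4=0, x5=1)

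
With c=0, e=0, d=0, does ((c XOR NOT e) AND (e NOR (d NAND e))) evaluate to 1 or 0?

Substituting: ((0 XOR NOT 0) AND (0 NOR (0 NAND 0)))
= 0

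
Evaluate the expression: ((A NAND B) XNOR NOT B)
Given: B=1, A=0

Substituting: ((0 NAND 1) XNOR NOT 1)
= 0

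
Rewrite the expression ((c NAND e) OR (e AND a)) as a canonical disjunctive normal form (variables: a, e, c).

(NOT a AND NOT e AND NOT c) OR (NOT a AND NOT e AND c) OR (NOT a AND e AND NOT c) OR (a AND NOT e AND NOT c) OR (a AND NOT e AND c) OR (a AND e AND NOT c) OR (a AND e AND c)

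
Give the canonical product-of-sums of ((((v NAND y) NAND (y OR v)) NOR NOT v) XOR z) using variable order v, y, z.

ΠM(0, 2, 5, 6) = (v OR y OR z) AND (v OR NOT y OR z) AND (NOT v OR y OR NOT z) AND (NOT v OR NOT y OR z)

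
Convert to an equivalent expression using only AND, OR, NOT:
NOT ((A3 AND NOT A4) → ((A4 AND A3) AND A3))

(A3 AND NOT A4) AND NOT ((A4 AND A3) AND A3)
(Negated implication: NOT(A → B) = A AND NOT B)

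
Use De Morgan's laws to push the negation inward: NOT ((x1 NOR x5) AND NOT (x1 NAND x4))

NOT (x1 NOR x5) OR (x1 NAND x4)
De Morgan's: NOT(AND of terms) = OR of negations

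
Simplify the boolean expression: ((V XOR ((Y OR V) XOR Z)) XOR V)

By XOR self-cancellation ((E XOR v) XOR v = E):
= ((Y OR V) XOR Z)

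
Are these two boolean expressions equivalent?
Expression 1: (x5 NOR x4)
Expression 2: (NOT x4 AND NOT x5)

Yes, they are equivalent — the two output columns agree on all 4 assignments:
x4 | x5 | Expression 1 | Expression 2
-------------------------------------
0 | 0 | 1 | 1
0 | 1 | 0 | 0
1 | 0 | 0 | 0
1 | 1 | 0 | 0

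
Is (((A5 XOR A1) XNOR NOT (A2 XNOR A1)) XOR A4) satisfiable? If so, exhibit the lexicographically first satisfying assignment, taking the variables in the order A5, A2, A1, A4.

A5=0, A2=0, A1=0, A4=0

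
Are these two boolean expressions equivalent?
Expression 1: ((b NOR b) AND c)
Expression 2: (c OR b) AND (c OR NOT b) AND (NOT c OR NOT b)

Yes, they are equivalent — the two output columns agree on all 4 assignments:
c | b | Expression 1 | Expression 2
-----------------------------------
0 | 0 | 0 | 0
0 | 1 | 0 | 0
1 | 0 | 1 | 1
1 | 1 | 0 | 0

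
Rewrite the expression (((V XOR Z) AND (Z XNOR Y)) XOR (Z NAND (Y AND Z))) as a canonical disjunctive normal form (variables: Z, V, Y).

(NOT Z AND NOT V AND NOT Y) OR (NOT Z AND NOT V AND Y) OR (NOT Z AND V AND Y) OR (Z AND NOT V AND NOT Y) OR (Z AND NOT V AND Y) OR (Z AND V AND NOT Y)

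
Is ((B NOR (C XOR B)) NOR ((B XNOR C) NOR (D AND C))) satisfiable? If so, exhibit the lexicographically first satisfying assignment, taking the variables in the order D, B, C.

D=0, B=1, C=1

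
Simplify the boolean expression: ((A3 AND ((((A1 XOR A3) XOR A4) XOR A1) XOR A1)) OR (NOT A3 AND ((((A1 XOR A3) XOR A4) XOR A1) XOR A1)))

By distribution ((E AND v) OR (E AND NOT v) = E) then XOR self-cancellation ((E XOR v) XOR v = E):
= ((A1 XOR A3) XOR A4)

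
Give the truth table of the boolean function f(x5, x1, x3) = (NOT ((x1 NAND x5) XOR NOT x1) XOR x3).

x5 | x1 | x3 | Output
---------------------
0 | 0 | 0 | 1
0 | 0 | 1 | 0
0 | 1 | 0 | 0
0 | 1 | 1 | 1
1 | 0 | 0 | 1
1 | 0 | 1 | 0
1 | 1 | 0 | 1
1 | 1 | 1 | 0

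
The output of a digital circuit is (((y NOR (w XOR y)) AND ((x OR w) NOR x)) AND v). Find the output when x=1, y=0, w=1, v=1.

Substituting: (((0 NOR (1 XOR 0)) AND ((1 OR 1) NOR 1)) AND 1)
= 0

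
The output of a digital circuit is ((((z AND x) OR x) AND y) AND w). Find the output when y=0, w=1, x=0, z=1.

Substituting: ((((1 AND 0) OR 0) AND 0) AND 1)
= 0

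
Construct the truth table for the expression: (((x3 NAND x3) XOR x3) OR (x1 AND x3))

x3 | x1 | Output
----------------
0 | 0 | 1
0 | 1 | 1
1 | 0 | 1
1 | 1 | 1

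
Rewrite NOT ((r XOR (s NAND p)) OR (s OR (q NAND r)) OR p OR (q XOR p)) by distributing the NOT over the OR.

NOT (r XOR (s NAND p)) AND NOT (s OR (q NAND r)) AND NOT p AND NOT (q XOR p)
De Morgan's: NOT(OR of terms) = AND of negations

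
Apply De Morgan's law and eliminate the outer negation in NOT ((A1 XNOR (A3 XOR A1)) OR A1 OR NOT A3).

NOT (A1 XNOR (A3 XOR A1)) AND NOT A1 AND A3
De Morgan's: NOT(OR of terms) = AND of negations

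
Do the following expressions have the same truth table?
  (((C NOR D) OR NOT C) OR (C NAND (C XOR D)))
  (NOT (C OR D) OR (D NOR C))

No. Counterexample: with C=0, D=1, Expression 1 = 1 but Expression 2 = 0.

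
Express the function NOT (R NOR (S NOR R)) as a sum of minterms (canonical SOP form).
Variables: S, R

Σm(0, 1, 3) = (NOT S AND NOT R) OR (NOT S AND R) OR (S AND R)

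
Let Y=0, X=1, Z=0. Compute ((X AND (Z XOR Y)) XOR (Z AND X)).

Substituting: ((1 AND (0 XOR 0)) XOR (0 AND 1))
= 0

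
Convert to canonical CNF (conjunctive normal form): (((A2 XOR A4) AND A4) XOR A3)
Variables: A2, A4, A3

(A2 OR A4 OR A3) AND (A2 OR NOT A4 OR NOT A3) AND (NOT A2 OR A4 OR A3) AND (NOT A2 OR NOT A4 OR A3)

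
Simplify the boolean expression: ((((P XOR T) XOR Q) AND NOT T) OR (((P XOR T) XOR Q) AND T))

By distribution ((E AND v) OR (E AND NOT v) = E):
= ((P XOR T) XOR Q)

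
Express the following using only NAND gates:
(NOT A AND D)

(((A NAND A) NAND D) NAND ((A NAND A) NAND D))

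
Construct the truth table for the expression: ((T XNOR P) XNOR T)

T | P | Output
--------------
0 | 0 | 0
0 | 1 | 1
1 | 0 | 0
1 | 1 | 1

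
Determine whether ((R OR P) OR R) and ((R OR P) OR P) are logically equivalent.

Yes, they are equivalent — the two output columns agree on all 4 assignments:
R | P | Expression 1 | Expression 2
-----------------------------------
0 | 0 | 0 | 0
0 | 1 | 1 | 1
1 | 0 | 1 | 1
1 | 1 | 1 | 1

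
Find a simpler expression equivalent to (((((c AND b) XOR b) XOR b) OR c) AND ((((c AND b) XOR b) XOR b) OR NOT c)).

By distribution ((E OR v) AND (E OR NOT v) = E) then XOR self-cancellation ((E XOR v) XOR v = E):
= (c AND b)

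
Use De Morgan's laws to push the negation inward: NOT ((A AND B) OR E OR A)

NOT (A AND B) AND NOT E AND NOT A
De Morgan's: NOT(OR of terms) = AND of negations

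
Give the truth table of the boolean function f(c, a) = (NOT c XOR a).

c | a | Output
--------------
0 | 0 | 1
0 | 1 | 0
1 | 0 | 0
1 | 1 | 1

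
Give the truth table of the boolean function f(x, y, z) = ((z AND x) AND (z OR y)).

x | y | z | Output
------------------
0 | 0 | 0 | 0
0 | 0 | 1 | 0
0 | 1 | 0 | 0
0 | 1 | 1 | 0
1 | 0 | 0 | 0
1 | 0 | 1 | 1
1 | 1 | 0 | 0
1 | 1 | 1 | 1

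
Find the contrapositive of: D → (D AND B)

Contrapositive: NOT (D AND B) → NOT D
Note: A statement and its contrapositive are logically equivalent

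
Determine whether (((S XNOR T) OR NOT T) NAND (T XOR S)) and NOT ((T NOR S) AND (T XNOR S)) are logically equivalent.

No. Counterexample: with T=0, S=0, Expression 1 = 1 but Expression 2 = 0.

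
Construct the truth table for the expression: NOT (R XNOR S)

S | R | Output
--------------
0 | 0 | 0
0 | 1 | 1
1 | 0 | 1
1 | 1 | 0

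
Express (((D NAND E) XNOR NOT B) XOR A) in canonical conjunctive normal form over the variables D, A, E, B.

(D OR A OR E OR NOT B) AND (D OR A OR NOT E OR NOT B) AND (D OR NOT A OR E OR B) AND (D OR NOT A OR NOT E OR B) AND (NOT D OR A OR E OR NOT B) AND (NOT D OR A OR NOT E OR B) AND (NOT D OR NOT A OR E OR B) AND (NOT D OR NOT A OR NOT E OR NOT B)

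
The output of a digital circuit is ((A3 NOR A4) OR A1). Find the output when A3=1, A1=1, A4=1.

Substituting: ((1 NOR 1) OR 1)
= 1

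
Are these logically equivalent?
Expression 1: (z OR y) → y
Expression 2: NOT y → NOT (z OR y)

Yes, Contrapositive is always equivalent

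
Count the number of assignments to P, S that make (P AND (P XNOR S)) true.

Satisfying assignments: (1,1)
Count: 1 out of 4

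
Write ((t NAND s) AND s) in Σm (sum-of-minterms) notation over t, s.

Σm(1) = (NOT t AND s)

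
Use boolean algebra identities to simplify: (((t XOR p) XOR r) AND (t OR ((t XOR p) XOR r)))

By absorption (E AND (E OR v) = E):
= ((t XOR p) XOR r)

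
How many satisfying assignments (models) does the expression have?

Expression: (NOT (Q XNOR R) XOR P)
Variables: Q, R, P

Satisfying assignments: (0,0,1), (0,1,0), (1,0,0), (1,1,1)
Count: 4 out of 8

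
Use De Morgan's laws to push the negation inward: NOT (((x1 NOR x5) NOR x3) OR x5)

NOT ((x1 NOR x5) NOR x3) AND NOT x5
De Morgan's: NOT(OR of terms) = AND of negations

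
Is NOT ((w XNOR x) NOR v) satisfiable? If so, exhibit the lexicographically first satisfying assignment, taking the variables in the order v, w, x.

v=0, w=0, x=0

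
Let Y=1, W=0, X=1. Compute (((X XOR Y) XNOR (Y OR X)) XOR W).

Substituting: (((1 XOR 1) XNOR (1 OR 1)) XOR 0)
= 0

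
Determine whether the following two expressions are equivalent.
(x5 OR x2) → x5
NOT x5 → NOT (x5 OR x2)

Yes, Contrapositive is always equivalent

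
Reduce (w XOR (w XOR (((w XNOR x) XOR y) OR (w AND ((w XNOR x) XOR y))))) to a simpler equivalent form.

By XOR self-cancellation ((E XOR v) XOR v = E) then absorption (E OR (E AND v) = E):
= ((w XNOR x) XOR y)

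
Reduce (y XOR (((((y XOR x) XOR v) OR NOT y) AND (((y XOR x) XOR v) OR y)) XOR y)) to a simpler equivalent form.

By XOR self-cancellation ((E XOR v) XOR v = E) then distribution ((E OR v) AND (E OR NOT v) = E):
= ((y XOR x) XOR v)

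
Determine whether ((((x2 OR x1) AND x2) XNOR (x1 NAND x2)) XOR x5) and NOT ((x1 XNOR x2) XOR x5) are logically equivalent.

No. Counterexample: with x2=0, x1=1, x5=0, Expression 1 = 0 but Expression 2 = 1.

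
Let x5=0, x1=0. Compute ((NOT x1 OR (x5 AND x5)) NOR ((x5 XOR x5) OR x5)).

Substituting: ((NOT 0 OR (0 AND 0)) NOR ((0 XOR 0) OR 0))
= 0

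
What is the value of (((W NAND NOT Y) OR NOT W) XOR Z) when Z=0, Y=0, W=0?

Substituting: (((0 NAND NOT 0) OR NOT 0) XOR 0)
= 1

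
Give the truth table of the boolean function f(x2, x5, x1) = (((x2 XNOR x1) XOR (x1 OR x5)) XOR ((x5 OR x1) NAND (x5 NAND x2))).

x2 | x5 | x1 | Output
---------------------
0 | 0 | 0 | 0
0 | 0 | 1 | 1
0 | 1 | 0 | 0
0 | 1 | 1 | 1
1 | 0 | 0 | 1
1 | 0 | 1 | 0
1 | 1 | 0 | 0
1 | 1 | 1 | 1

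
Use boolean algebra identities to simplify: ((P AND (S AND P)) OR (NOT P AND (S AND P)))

By distribution ((E AND v) OR (E AND NOT v) = E):
= (S AND P)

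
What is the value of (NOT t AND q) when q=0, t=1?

Substituting: (NOT 1 AND 0)
= 0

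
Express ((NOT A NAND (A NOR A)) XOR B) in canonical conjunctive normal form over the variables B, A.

(B OR A) AND (NOT B OR NOT A)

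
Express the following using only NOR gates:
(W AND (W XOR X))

((W NOR W) NOR (((((W NOR X) NOR (W NOR X)) NOR ((W NOR X) NOR (W NOR X))) NOR ((((W NOR W) NOR (X NOR X)) NOR ((W NOR W) NOR (X NOR X))) NOR (((W NOR W) NOR (X NOR X)) NOR ((W NOR W) NOR (X NOR X))))) NOR ((((W NOR X) NOR (W NOR X)) NOR ((W NOR X) NOR (W NOR X))) NOR ((((W NOR W) NOR (X NOR X)) NOR ((W NOR W) NOR (X NOR X))) NOR (((W NOR W) NOR (X NOR X)) NOR ((W NOR W) NOR (X NOR X)))))))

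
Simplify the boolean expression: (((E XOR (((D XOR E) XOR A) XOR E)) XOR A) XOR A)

By XOR self-cancellation ((E XOR v) XOR v = E) then XOR self-cancellation ((E XOR v) XOR v = E):
= ((D XOR E) XOR A)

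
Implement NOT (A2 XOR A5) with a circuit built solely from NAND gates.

(((A2 NAND (A2 NAND A5)) NAND (A5 NAND (A2 NAND A5))) NAND ((A2 NAND (A2 NAND A5)) NAND (A5 NAND (A2 NAND A5))))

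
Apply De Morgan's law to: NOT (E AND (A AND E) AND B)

NOT E OR NOT (A AND E) OR NOT B
De Morgan's: NOT(AND of terms) = OR of negations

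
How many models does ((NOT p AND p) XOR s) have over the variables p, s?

Satisfying assignments: (0,1), (1,1)
Count: 2 out of 4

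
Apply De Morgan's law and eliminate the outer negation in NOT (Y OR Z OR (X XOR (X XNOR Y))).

NOT Y AND NOT Z AND NOT (X XOR (X XNOR Y))
De Morgan's: NOT(OR of terms) = AND of negations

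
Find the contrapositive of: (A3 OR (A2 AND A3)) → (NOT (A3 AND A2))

Contrapositive: (A3 AND A2) → NOT (A3 OR (A2 AND A3))
Note: A statement and its contrapositive are logically equivalent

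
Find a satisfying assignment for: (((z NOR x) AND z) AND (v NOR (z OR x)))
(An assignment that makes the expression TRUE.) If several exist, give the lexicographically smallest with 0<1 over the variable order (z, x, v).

UNSATISFIABLE - no assignment makes this expression true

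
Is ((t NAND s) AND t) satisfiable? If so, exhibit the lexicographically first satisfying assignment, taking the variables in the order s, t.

s=0, t=1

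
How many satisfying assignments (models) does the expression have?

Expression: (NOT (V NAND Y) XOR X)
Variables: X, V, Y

Satisfying assignments: (0,1,1), (1,0,0), (1,0,1), (1,1,0)
Count: 4 out of 8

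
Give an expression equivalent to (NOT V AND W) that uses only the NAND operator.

(((V NAND V) NAND W) NAND ((V NAND V) NAND W))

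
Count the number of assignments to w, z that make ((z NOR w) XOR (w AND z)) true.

Satisfying assignments: (0,0), (1,1)
Count: 2 out of 4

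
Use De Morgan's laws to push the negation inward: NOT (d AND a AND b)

NOT d OR NOT a OR NOT b
De Morgan's: NOT(AND of terms) = OR of negations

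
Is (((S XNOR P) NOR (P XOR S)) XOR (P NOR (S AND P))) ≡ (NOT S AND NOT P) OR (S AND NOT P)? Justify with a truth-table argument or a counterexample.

Yes, they are equivalent — the two output columns agree on all 4 assignments:
S | P | Expression 1 | Expression 2
-----------------------------------
0 | 0 | 1 | 1
0 | 1 | 0 | 0
1 | 0 | 1 | 1
1 | 1 | 0 | 0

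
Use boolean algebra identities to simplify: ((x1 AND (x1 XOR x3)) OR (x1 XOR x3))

By absorption (E OR (E AND v) = E):
= (x1 XOR x3)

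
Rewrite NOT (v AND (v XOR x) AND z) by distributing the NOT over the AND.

NOT v OR NOT (v XOR x) OR NOT z
De Morgan's: NOT(AND of terms) = OR of negations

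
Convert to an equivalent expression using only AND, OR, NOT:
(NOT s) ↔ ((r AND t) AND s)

((NOT s) AND ((r AND t) AND s)) OR (s AND NOT ((r AND t) AND s))
(Biconditional = both true or both false)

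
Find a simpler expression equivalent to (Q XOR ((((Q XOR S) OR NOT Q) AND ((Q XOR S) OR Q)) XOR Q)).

By XOR self-cancellation ((E XOR v) XOR v = E) then distribution ((E OR v) AND (E OR NOT v) = E):
= (Q XOR S)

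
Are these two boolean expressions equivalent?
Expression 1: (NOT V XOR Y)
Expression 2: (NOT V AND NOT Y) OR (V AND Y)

Yes, they are equivalent — the two output columns agree on all 4 assignments:
V | Y | Expression 1 | Expression 2
-----------------------------------
0 | 0 | 1 | 1
0 | 1 | 0 | 0
1 | 0 | 0 | 0
1 | 1 | 1 | 1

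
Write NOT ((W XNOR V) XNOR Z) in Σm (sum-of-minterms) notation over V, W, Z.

Σm(0, 3, 5, 6) = (NOT V AND NOT W AND NOT Z) OR (NOT V AND W AND Z) OR (V AND NOT W AND Z) OR (V AND W AND NOT Z)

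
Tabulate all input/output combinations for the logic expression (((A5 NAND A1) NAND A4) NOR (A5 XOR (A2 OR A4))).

A5 | A1 | A2 | A4 | Output
--------------------------
0 | 0 | 0 | 0 | 0
0 | 0 | 0 | 1 | 0
0 | 0 | 1 | 0 | 0
0 | 0 | 1 | 1 | 0
0 | 1 | 0 | 0 | 0
0 | 1 | 0 | 1 | 0
0 | 1 | 1 | 0 | 0
0 | 1 | 1 | 1 | 0
1 | 0 | 0 | 0 | 0
1 | 0 | 0 | 1 | 1
1 | 0 | 1 | 0 | 0
1 | 0 | 1 | 1 | 1
1 | 1 | 0 | 0 | 0
1 | 1 | 0 | 1 | 0
1 | 1 | 1 | 0 | 0
1 | 1 | 1 | 1 | 0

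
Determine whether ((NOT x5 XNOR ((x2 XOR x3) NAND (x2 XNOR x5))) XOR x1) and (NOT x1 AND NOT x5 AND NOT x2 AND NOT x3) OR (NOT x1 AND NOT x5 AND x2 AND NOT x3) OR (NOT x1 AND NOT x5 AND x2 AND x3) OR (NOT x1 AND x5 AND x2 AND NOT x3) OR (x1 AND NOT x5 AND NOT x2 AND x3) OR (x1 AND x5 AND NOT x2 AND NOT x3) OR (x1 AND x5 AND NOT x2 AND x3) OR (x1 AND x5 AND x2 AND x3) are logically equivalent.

Yes, they are equivalent — the two output columns agree on all 16 assignments:
x1 | x5 | x2 | x3 | Expression 1 | Expression 2
-----------------------------------------------
0 | 0 | 0 | 0 | 1 | 1
0 | 0 | 0 | 1 | 0 | 0
0 | 0 | 1 | 0 | 1 | 1
0 | 0 | 1 | 1 | 1 | 1
0 | 1 | 0 | 0 | 0 | 0
0 | 1 | 0 | 1 | 0 | 0
0 | 1 | 1 | 0 | 1 | 1
0 | 1 | 1 | 1 | 0 | 0
1 | 0 | 0 | 0 | 0 | 0
1 | 0 | 0 | 1 | 1 | 1
1 | 0 | 1 | 0 | 0 | 0
1 | 0 | 1 | 1 | 0 | 0
1 | 1 | 0 | 0 | 1 | 1
1 | 1 | 0 | 1 | 1 | 1
1 | 1 | 1 | 0 | 0 | 0
1 | 1 | 1 | 1 | 1 | 1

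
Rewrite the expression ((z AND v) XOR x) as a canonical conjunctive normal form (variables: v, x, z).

(v OR x OR z) AND (v OR x OR NOT z) AND (NOT v OR x OR z) AND (NOT v OR NOT x OR NOT z)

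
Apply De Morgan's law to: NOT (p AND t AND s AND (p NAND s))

NOT p OR NOT t OR NOT s OR NOT (p NAND s)
De Morgan's: NOT(AND of terms) = OR of negations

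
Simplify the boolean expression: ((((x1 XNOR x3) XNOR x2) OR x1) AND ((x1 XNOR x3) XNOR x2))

By absorption (E AND (E OR v) = E):
= ((x1 XNOR x3) XNOR x2)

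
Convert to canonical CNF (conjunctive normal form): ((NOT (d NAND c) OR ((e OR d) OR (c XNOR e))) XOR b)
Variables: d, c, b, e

(d OR c OR NOT b OR e) AND (d OR c OR NOT b OR NOT e) AND (d OR NOT c OR b OR e) AND (d OR NOT c OR NOT b OR NOT e) AND (NOT d OR c OR NOT b OR e) AND (NOT d OR c OR NOT b OR NOT e) AND (NOT d OR NOT c OR NOT b OR e) AND (NOT d OR NOT c OR NOT b OR NOT e)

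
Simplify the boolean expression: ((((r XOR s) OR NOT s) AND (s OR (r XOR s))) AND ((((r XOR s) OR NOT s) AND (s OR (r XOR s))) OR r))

By absorption (E AND (E OR v) = E) then distribution ((E OR v) AND (E OR NOT v) = E):
= (r XOR s)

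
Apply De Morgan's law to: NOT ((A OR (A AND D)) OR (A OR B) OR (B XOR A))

NOT (A OR (A AND D)) AND NOT (A OR B) AND NOT (B XOR A)
De Morgan's: NOT(OR of terms) = AND of negations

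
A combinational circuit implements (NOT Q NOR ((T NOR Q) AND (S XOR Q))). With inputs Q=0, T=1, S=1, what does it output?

Substituting: (NOT 0 NOR ((1 NOR 0) AND (1 XOR 0)))
= 0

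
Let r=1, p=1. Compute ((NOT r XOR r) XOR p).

Substituting: ((NOT 1 XOR 1) XOR 1)
= 0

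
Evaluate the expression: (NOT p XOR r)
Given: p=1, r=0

Substituting: (NOT 1 XOR 0)
= 0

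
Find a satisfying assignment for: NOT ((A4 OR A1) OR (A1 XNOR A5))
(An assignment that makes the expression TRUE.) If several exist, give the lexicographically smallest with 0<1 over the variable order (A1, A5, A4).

A1=0, A5=1, A4=0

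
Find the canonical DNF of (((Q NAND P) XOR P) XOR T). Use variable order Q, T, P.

(NOT Q AND NOT T AND NOT P) OR (NOT Q AND T AND P) OR (Q AND NOT T AND NOT P) OR (Q AND NOT T AND P)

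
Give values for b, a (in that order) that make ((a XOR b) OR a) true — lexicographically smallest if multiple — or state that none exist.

b=0, a=1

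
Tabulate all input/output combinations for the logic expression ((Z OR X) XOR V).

Z | V | X | Output
------------------
0 | 0 | 0 | 0
0 | 0 | 1 | 1
0 | 1 | 0 | 1
0 | 1 | 1 | 0
1 | 0 | 0 | 1
1 | 0 | 1 | 1
1 | 1 | 0 | 0
1 | 1 | 1 | 0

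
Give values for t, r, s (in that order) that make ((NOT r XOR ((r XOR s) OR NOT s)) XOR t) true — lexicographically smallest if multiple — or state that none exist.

t=0, r=1, s=0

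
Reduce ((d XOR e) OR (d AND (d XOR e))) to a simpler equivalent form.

By absorption (E OR (E AND v) = E):
= (d XOR e)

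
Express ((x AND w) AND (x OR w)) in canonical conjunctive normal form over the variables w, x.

(w OR x) AND (w OR NOT x) AND (NOT w OR x)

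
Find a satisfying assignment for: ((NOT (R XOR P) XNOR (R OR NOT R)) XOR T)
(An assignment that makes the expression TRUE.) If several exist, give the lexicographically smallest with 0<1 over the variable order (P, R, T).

P=0, R=0, T=0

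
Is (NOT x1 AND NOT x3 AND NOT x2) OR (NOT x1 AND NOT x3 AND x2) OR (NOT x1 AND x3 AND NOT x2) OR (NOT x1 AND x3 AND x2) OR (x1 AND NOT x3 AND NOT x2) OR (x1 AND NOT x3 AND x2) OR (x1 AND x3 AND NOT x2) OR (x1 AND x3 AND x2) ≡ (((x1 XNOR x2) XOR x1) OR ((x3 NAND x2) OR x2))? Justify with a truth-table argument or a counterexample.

Yes, they are equivalent — the two output columns agree on all 8 assignments:
x1 | x3 | x2 | Expression 1 | Expression 2
------------------------------------------
0 | 0 | 0 | 1 | 1
0 | 0 | 1 | 1 | 1
0 | 1 | 0 | 1 | 1
0 | 1 | 1 | 1 | 1
1 | 0 | 0 | 1 | 1
1 | 0 | 1 | 1 | 1
1 | 1 | 0 | 1 | 1
1 | 1 | 1 | 1 | 1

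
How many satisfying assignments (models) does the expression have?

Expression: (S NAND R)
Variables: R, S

Satisfying assignments: (0,0), (0,1), (1,0)
Count: 3 out of 4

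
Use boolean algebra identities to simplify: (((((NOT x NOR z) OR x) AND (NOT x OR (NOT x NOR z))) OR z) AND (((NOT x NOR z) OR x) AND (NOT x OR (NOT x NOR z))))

By absorption (E AND (E OR v) = E) then distribution ((E OR v) AND (E OR NOT v) = E):
= (NOT x NOR z)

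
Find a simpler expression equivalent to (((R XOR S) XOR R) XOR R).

By XOR self-cancellation ((E XOR v) XOR v = E):
= (R XOR S)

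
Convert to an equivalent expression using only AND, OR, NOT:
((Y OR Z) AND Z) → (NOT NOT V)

NOT ((Y OR Z) AND Z) OR (NOT NOT V)
(Implication elimination: A → B = NOT A OR B)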